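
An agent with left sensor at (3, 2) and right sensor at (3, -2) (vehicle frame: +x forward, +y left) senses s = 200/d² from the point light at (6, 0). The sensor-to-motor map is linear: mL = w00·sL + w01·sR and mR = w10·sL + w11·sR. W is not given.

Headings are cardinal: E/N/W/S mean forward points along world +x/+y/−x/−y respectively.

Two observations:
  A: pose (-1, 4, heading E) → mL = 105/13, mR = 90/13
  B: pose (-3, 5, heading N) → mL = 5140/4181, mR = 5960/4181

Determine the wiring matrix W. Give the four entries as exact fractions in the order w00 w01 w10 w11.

-1/2 1 1/2 1/2

obs A: pose=(-1,4,E) → sL=50/13, sR=10, mL=105/13, mR=90/13
obs B: pose=(-3,5,N) → sL=40/37, sR=200/113, mL=5140/4181, mR=5960/4181
sensor matrix S = [[50/13, 10], [40/37, 200/113]]; det S = -217600/54353
solve [mL_A; mL_B] = S·[w00; w01] and [mR_A; mR_B] = S·[w10; w11]:
  w00 = -1/2, w01 = 1, w10 = 1/2, w11 = 1/2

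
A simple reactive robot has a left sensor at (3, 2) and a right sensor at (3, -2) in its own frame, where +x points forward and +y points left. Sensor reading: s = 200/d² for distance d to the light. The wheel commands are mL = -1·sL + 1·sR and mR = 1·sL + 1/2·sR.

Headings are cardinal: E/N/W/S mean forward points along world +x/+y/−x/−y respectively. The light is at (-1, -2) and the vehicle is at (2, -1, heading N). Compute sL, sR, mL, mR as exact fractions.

left sensor world pos  = (0, 2); dL² = 17
right sensor world pos = (4, 2); dR² = 41
sL = 200/17 = 200/17
sR = 200/41 = 200/41
mL = -1·sL + 1·sR = -4800/697
mR = 1·sL + 1/2·sR = 9900/697

200/17 200/41 -4800/697 9900/697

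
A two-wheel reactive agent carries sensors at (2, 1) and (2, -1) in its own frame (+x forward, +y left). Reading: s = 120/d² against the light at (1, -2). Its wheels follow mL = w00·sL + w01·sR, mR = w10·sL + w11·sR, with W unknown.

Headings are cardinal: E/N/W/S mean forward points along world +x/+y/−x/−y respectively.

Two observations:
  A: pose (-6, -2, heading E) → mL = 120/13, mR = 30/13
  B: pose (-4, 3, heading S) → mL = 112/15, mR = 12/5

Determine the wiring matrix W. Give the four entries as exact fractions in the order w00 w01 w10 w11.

obs A: pose=(-6,-2,E) → sL=60/13, sR=60/13, mL=120/13, mR=30/13
obs B: pose=(-4,3,S) → sL=24/5, sR=8/3, mL=112/15, mR=12/5
sensor matrix S = [[60/13, 60/13], [24/5, 8/3]]; det S = -128/13
solve [mL_A; mL_B] = S·[w00; w01] and [mR_A; mR_B] = S·[w10; w11]:
  w00 = 1, w01 = 1, w10 = 1/2, w11 = 0

1 1 1/2 0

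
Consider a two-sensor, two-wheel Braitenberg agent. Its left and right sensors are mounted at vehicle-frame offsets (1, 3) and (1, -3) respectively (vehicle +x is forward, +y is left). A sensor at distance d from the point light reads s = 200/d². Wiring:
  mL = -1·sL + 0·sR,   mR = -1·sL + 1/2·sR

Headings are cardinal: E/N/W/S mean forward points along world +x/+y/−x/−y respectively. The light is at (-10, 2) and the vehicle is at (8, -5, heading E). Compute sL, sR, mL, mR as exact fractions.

200/377 200/461 -200/377 -54500/173797

left sensor world pos  = (9, -2); dL² = 377
right sensor world pos = (9, -8); dR² = 461
sL = 200/377 = 200/377
sR = 200/461 = 200/461
mL = -1·sL + 0·sR = -200/377
mR = -1·sL + 1/2·sR = -54500/173797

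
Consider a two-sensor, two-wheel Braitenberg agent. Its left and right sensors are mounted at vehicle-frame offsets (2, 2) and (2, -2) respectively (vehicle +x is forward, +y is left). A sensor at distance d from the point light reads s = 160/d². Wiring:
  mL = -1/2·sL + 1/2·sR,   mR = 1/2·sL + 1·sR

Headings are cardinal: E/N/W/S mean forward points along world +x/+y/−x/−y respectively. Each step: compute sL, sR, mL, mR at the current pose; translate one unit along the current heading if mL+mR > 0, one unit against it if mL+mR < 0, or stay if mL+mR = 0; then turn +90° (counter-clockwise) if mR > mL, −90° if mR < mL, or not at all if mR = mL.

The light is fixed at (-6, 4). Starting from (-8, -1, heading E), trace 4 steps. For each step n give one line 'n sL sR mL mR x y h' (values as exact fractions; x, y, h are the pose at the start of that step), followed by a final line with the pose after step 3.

n=0: pose=(-8,-1,E); sL=160/9, sR=160/49; mL=-3200/441, mR=5360/441; mL+mR=240/49 → advance +1; mR−mL=8560/441 → turn +1·90°
n=1: pose=(-7,-1,N); sL=80/9, sR=16; mL=32/9, mR=184/9; mL+mR=24 → advance +1; mR−mL=152/9 → turn +1·90°
n=2: pose=(-7,0,W); sL=32/9, sR=160/13; mL=512/117, mR=1648/117; mL+mR=240/13 → advance +1; mR−mL=1136/117 → turn +1·90°
n=3: pose=(-8,0,S); sL=40/9, sR=40/13; mL=-80/117, mR=620/117; mL+mR=60/13 → advance +1; mR−mL=700/117 → turn +1·90°

0 160/9 160/49 -3200/441 5360/441 -8 -1 E
1 80/9 16 32/9 184/9 -7 -1 N
2 32/9 160/13 512/117 1648/117 -7 0 W
3 40/9 40/13 -80/117 620/117 -8 0 S
final -8 -1 E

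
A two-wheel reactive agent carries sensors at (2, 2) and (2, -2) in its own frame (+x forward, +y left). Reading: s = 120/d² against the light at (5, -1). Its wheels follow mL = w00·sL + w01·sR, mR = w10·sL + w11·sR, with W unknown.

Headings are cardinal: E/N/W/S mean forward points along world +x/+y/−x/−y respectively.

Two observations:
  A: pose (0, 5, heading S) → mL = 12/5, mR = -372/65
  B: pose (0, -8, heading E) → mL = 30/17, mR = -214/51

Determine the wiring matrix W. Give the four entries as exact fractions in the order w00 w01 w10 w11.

1/2 0 -1 -1/2

obs A: pose=(0,5,S) → sL=24/5, sR=24/13, mL=12/5, mR=-372/65
obs B: pose=(0,-8,E) → sL=60/17, sR=4/3, mL=30/17, mR=-214/51
sensor matrix S = [[24/5, 24/13], [60/17, 4/3]]; det S = -128/1105
solve [mL_A; mL_B] = S·[w00; w01] and [mR_A; mR_B] = S·[w10; w11]:
  w00 = 1/2, w01 = 0, w10 = -1, w11 = -1/2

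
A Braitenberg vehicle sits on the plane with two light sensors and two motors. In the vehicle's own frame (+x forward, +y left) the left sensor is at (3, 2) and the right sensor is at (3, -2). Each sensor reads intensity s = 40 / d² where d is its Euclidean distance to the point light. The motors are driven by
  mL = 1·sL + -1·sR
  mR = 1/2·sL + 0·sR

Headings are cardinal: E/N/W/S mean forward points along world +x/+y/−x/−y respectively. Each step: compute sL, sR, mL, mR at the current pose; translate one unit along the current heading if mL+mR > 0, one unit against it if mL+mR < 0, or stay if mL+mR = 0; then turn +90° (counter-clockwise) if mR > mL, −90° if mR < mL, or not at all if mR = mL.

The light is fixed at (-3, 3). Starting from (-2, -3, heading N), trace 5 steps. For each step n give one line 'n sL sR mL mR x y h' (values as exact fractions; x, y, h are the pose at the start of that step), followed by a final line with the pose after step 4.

0 4 20/9 16/9 2 -2 -3 N
1 40/53 40/13 -1600/689 20/53 -2 -2 W
2 1/2 5/8 -1/8 1/4 -1 -2 S
3 40/41 40/89 1920/3649 20/41 -1 -3 E
4 20/53 20/41 -240/2173 10/53 0 -3 S
final 0 -4 E

n=0: pose=(-2,-3,N); sL=4, sR=20/9; mL=16/9, mR=2; mL+mR=34/9 → advance +1; mR−mL=2/9 → turn +1·90°
n=1: pose=(-2,-2,W); sL=40/53, sR=40/13; mL=-1600/689, mR=20/53; mL+mR=-1340/689 → advance -1; mR−mL=1860/689 → turn +1·90°
n=2: pose=(-1,-2,S); sL=1/2, sR=5/8; mL=-1/8, mR=1/4; mL+mR=1/8 → advance +1; mR−mL=3/8 → turn +1·90°
n=3: pose=(-1,-3,E); sL=40/41, sR=40/89; mL=1920/3649, mR=20/41; mL+mR=3700/3649 → advance +1; mR−mL=-140/3649 → turn -1·90°
n=4: pose=(0,-3,S); sL=20/53, sR=20/41; mL=-240/2173, mR=10/53; mL+mR=170/2173 → advance +1; mR−mL=650/2173 → turn +1·90°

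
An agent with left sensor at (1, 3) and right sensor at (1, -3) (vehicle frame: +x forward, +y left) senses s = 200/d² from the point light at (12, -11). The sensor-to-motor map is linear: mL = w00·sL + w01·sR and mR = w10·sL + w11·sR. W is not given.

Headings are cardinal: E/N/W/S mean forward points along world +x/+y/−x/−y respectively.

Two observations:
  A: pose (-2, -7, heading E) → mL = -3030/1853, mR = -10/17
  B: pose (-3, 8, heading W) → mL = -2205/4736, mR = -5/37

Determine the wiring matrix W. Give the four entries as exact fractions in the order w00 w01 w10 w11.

obs A: pose=(-2,-7,E) → sL=100/109, sR=20/17, mL=-3030/1853, mR=-10/17
obs B: pose=(-3,8,W) → sL=25/64, sR=10/37, mL=-2205/4736, mR=-5/37
sensor matrix S = [[100/109, 20/17], [25/64, 10/37]]; det S = -232125/1096976
solve [mL_A; mL_B] = S·[w00; w01] and [mR_A; mR_B] = S·[w10; w11]:
  w00 = -1/2, w01 = -1, w10 = 0, w11 = -1/2

-1/2 -1 0 -1/2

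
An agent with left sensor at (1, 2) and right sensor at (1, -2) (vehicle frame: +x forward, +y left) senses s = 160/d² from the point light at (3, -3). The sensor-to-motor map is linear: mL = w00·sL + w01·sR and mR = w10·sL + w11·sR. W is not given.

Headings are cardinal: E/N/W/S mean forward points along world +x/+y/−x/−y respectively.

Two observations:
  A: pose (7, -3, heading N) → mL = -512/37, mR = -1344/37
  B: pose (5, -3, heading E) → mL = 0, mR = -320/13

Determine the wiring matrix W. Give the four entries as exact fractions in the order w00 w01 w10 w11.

-1/2 1/2 -1 -1

obs A: pose=(7,-3,N) → sL=32, sR=160/37, mL=-512/37, mR=-1344/37
obs B: pose=(5,-3,E) → sL=160/13, sR=160/13, mL=0, mR=-320/13
sensor matrix S = [[32, 160/37], [160/13, 160/13]]; det S = 163840/481
solve [mL_A; mL_B] = S·[w00; w01] and [mR_A; mR_B] = S·[w10; w11]:
  w00 = -1/2, w01 = 1/2, w10 = -1, w11 = -1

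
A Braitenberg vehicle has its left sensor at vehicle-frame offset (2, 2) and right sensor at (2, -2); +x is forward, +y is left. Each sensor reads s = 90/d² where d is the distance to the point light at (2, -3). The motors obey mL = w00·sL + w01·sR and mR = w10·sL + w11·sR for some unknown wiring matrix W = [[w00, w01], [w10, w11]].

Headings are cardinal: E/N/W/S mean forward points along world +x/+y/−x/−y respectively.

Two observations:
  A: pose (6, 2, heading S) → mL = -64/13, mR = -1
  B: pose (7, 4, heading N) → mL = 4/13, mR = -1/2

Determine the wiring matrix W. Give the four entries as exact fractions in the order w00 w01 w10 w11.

obs A: pose=(6,2,S) → sL=2, sR=90/13, mL=-64/13, mR=-1
obs B: pose=(7,4,N) → sL=1, sR=9/13, mL=4/13, mR=-1/2
sensor matrix S = [[2, 90/13], [1, 9/13]]; det S = -72/13
solve [mL_A; mL_B] = S·[w00; w01] and [mR_A; mR_B] = S·[w10; w11]:
  w00 = 1, w01 = -1, w10 = -1/2, w11 = 0

1 -1 -1/2 0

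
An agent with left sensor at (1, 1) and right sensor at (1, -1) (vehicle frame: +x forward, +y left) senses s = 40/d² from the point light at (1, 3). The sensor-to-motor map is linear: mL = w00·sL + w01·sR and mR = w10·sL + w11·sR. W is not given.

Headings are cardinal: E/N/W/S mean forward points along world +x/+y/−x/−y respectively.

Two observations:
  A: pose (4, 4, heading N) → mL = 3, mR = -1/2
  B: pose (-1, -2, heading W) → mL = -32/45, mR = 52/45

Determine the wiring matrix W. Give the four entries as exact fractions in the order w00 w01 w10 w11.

1 -1 -1/2 1

obs A: pose=(4,4,N) → sL=5, sR=2, mL=3, mR=-1/2
obs B: pose=(-1,-2,W) → sL=8/9, sR=8/5, mL=-32/45, mR=52/45
sensor matrix S = [[5, 2], [8/9, 8/5]]; det S = 56/9
solve [mL_A; mL_B] = S·[w00; w01] and [mR_A; mR_B] = S·[w10; w11]:
  w00 = 1, w01 = -1, w10 = -1/2, w11 = 1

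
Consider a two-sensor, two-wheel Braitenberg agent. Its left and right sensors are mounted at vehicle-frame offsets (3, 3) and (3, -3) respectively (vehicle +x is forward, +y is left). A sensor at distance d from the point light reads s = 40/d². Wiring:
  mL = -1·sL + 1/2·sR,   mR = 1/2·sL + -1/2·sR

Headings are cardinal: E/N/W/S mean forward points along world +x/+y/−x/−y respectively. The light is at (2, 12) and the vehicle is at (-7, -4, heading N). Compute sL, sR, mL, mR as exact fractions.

40/313 8/41 -388/12833 -432/12833

left sensor world pos  = (-10, -1); dL² = 313
right sensor world pos = (-4, -1); dR² = 205
sL = 40/313 = 40/313
sR = 40/205 = 8/41
mL = -1·sL + 1/2·sR = -388/12833
mR = 1/2·sL + -1/2·sR = -432/12833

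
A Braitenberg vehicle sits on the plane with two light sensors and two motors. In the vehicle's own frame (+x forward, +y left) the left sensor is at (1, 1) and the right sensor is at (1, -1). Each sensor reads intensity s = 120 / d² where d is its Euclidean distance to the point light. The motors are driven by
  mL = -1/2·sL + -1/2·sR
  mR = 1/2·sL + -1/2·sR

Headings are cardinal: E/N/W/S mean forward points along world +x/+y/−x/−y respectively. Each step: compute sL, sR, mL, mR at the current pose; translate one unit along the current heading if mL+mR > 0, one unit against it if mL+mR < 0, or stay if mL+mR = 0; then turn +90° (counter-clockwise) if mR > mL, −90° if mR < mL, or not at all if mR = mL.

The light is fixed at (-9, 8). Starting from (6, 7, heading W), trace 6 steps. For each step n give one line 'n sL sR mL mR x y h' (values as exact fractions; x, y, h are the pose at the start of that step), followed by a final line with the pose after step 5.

0 3/5 30/49 -297/490 -3/490 6 7 W
1 120/293 120/229 -31320/67097 -3840/67097 7 7 S
2 12/29 12/29 -12/29 0 7 8 E
3 120/197 120/257 -27240/50629 3600/50629 6 8 N
4 3/5 30/49 -297/490 -3/490 6 7 W
5 120/293 120/229 -31320/67097 -3840/67097 7 7 S
final 7 8 E

n=0: pose=(6,7,W); sL=3/5, sR=30/49; mL=-297/490, mR=-3/490; mL+mR=-30/49 → advance -1; mR−mL=3/5 → turn +1·90°
n=1: pose=(7,7,S); sL=120/293, sR=120/229; mL=-31320/67097, mR=-3840/67097; mL+mR=-120/229 → advance -1; mR−mL=120/293 → turn +1·90°
n=2: pose=(7,8,E); sL=12/29, sR=12/29; mL=-12/29, mR=0; mL+mR=-12/29 → advance -1; mR−mL=12/29 → turn +1·90°
n=3: pose=(6,8,N); sL=120/197, sR=120/257; mL=-27240/50629, mR=3600/50629; mL+mR=-120/257 → advance -1; mR−mL=120/197 → turn +1·90°
n=4: pose=(6,7,W); sL=3/5, sR=30/49; mL=-297/490, mR=-3/490; mL+mR=-30/49 → advance -1; mR−mL=3/5 → turn +1·90°
n=5: pose=(7,7,S); sL=120/293, sR=120/229; mL=-31320/67097, mR=-3840/67097; mL+mR=-120/229 → advance -1; mR−mL=120/293 → turn +1·90°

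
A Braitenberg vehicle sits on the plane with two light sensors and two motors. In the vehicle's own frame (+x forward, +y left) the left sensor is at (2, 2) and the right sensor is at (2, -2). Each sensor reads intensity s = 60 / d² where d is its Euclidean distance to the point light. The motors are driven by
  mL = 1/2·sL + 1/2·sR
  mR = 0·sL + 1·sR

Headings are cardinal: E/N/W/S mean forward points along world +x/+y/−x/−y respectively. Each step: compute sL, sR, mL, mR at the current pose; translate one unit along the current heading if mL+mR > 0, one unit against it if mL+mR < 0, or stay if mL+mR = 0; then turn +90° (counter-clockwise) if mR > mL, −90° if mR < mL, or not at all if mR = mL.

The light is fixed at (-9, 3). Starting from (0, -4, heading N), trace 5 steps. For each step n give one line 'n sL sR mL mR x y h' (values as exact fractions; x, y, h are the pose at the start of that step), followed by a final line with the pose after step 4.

n=0: pose=(0,-4,N); sL=30/37, sR=30/73; mL=1650/2701, mR=30/73; mL+mR=2760/2701 → advance +1; mR−mL=-540/2701 → turn -1·90°
n=1: pose=(0,-3,E); sL=60/137, sR=12/37; mL=1932/5069, mR=12/37; mL+mR=3576/5069 → advance +1; mR−mL=-288/5069 → turn -1·90°
n=2: pose=(1,-3,S); sL=15/52, sR=15/32; mL=315/832, mR=15/32; mL+mR=705/832 → advance +1; mR−mL=75/832 → turn +1·90°
n=3: pose=(1,-4,E); sL=60/169, sR=4/15; mL=788/2535, mR=4/15; mL+mR=488/845 → advance +1; mR−mL=-112/2535 → turn -1·90°
n=4: pose=(2,-4,S); sL=6/25, sR=10/27; mL=206/675, mR=10/27; mL+mR=152/225 → advance +1; mR−mL=44/675 → turn +1·90°

0 30/37 30/73 1650/2701 30/73 0 -4 N
1 60/137 12/37 1932/5069 12/37 0 -3 E
2 15/52 15/32 315/832 15/32 1 -3 S
3 60/169 4/15 788/2535 4/15 1 -4 E
4 6/25 10/27 206/675 10/27 2 -4 S
final 2 -5 E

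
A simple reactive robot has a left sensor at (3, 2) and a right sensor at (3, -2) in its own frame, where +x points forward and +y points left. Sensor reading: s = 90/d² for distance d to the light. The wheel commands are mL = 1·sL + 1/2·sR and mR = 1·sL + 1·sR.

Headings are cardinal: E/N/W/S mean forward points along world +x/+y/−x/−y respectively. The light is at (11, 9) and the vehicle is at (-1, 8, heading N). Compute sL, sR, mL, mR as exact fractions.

left sensor world pos  = (-3, 11); dL² = 200
right sensor world pos = (1, 11); dR² = 104
sL = 90/200 = 9/20
sR = 90/104 = 45/52
mL = 1·sL + 1/2·sR = 459/520
mR = 1·sL + 1·sR = 171/130

9/20 45/52 459/520 171/130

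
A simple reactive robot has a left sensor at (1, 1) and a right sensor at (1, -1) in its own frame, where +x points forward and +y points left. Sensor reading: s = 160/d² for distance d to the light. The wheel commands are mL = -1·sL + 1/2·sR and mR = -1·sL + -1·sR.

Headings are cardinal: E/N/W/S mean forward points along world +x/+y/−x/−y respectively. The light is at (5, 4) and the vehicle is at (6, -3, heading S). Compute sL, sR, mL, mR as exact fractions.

left sensor world pos  = (7, -4); dL² = 68
right sensor world pos = (5, -4); dR² = 64
sL = 160/68 = 40/17
sR = 160/64 = 5/2
mL = -1·sL + 1/2·sR = -75/68
mR = -1·sL + -1·sR = -165/34

40/17 5/2 -75/68 -165/34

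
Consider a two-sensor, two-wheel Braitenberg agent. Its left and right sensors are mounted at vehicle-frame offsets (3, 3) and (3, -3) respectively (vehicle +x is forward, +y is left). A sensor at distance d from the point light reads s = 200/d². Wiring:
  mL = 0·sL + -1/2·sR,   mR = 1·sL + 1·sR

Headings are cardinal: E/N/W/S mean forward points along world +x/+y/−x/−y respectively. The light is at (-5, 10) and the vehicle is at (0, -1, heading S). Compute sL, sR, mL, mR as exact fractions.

10/13 1 -1/2 23/13

left sensor world pos  = (3, -4); dL² = 260
right sensor world pos = (-3, -4); dR² = 200
sL = 200/260 = 10/13
sR = 200/200 = 1
mL = 0·sL + -1/2·sR = -1/2
mR = 1·sL + 1·sR = 23/13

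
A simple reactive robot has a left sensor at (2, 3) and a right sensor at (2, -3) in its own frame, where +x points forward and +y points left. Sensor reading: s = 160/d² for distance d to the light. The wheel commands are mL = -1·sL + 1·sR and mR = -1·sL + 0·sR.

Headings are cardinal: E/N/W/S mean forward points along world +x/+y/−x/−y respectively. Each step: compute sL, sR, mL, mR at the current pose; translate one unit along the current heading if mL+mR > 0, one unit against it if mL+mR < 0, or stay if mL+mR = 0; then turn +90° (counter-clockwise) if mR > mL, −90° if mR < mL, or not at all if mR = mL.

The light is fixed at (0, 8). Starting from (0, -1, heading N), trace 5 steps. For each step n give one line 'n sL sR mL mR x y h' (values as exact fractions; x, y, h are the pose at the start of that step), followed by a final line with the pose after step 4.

0 80/29 80/29 0 -80/29 0 -1 N
1 160/53 160/173 -19200/9169 -160/53 0 -2 E
2 40/37 1 -3/37 -40/37 -1 -2 S
3 160/153 32/9 128/51 -160/153 -1 -1 W
4 80/37 16/5 192/185 -80/37 -2 -1 N
final -2 -2 E

n=0: pose=(0,-1,N); sL=80/29, sR=80/29; mL=0, mR=-80/29; mL+mR=-80/29 → advance -1; mR−mL=-80/29 → turn -1·90°
n=1: pose=(0,-2,E); sL=160/53, sR=160/173; mL=-19200/9169, mR=-160/53; mL+mR=-46880/9169 → advance -1; mR−mL=-160/173 → turn -1·90°
n=2: pose=(-1,-2,S); sL=40/37, sR=1; mL=-3/37, mR=-40/37; mL+mR=-43/37 → advance -1; mR−mL=-1 → turn -1·90°
n=3: pose=(-1,-1,W); sL=160/153, sR=32/9; mL=128/51, mR=-160/153; mL+mR=224/153 → advance +1; mR−mL=-32/9 → turn -1·90°
n=4: pose=(-2,-1,N); sL=80/37, sR=16/5; mL=192/185, mR=-80/37; mL+mR=-208/185 → advance -1; mR−mL=-16/5 → turn -1·90°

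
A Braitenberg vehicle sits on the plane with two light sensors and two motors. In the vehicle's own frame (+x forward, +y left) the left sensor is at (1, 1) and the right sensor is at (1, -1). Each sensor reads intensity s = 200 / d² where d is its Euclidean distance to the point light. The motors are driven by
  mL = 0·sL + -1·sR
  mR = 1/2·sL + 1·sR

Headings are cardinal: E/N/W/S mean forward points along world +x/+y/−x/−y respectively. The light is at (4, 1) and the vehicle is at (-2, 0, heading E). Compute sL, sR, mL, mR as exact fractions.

8 200/29 -200/29 316/29

left sensor world pos  = (-1, 1); dL² = 25
right sensor world pos = (-1, -1); dR² = 29
sL = 200/25 = 8
sR = 200/29 = 200/29
mL = 0·sL + -1·sR = -200/29
mR = 1/2·sL + 1·sR = 316/29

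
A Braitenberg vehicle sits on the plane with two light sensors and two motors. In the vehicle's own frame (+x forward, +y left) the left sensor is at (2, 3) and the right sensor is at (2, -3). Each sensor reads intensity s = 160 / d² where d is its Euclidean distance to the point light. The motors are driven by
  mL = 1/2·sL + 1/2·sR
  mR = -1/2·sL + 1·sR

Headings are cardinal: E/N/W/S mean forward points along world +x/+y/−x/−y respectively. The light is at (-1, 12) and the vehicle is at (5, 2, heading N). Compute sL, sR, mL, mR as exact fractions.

left sensor world pos  = (2, 4); dL² = 73
right sensor world pos = (8, 4); dR² = 145
sL = 160/73 = 160/73
sR = 160/145 = 32/29
mL = 1/2·sL + 1/2·sR = 3488/2117
mR = -1/2·sL + 1·sR = 16/2117

160/73 32/29 3488/2117 16/2117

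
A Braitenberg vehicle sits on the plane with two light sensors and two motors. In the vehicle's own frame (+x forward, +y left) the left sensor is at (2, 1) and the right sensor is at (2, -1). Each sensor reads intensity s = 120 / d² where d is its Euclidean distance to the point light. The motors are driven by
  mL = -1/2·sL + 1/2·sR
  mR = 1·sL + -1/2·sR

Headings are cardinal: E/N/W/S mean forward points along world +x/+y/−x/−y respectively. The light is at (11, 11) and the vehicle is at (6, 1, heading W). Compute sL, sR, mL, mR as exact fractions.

left sensor world pos  = (4, 0); dL² = 170
right sensor world pos = (4, 2); dR² = 130
sL = 120/170 = 12/17
sR = 120/130 = 12/13
mL = -1/2·sL + 1/2·sR = 24/221
mR = 1·sL + -1/2·sR = 54/221

12/17 12/13 24/221 54/221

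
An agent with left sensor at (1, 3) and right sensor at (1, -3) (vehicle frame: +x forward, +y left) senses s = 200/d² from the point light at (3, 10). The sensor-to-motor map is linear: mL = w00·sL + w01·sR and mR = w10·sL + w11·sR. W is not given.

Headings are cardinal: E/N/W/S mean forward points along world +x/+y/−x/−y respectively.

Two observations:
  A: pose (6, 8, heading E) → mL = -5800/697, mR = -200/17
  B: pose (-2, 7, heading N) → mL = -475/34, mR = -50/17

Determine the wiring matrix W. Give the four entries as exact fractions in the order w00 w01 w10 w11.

-1/2 -1/2 -1 0

obs A: pose=(6,8,E) → sL=200/17, sR=200/41, mL=-5800/697, mR=-200/17
obs B: pose=(-2,7,N) → sL=50/17, sR=25, mL=-475/34, mR=-50/17
sensor matrix S = [[200/17, 200/41], [50/17, 25]]; det S = 195000/697
solve [mL_A; mL_B] = S·[w00; w01] and [mR_A; mR_B] = S·[w10; w11]:
  w00 = -1/2, w01 = -1/2, w10 = -1, w11 = 0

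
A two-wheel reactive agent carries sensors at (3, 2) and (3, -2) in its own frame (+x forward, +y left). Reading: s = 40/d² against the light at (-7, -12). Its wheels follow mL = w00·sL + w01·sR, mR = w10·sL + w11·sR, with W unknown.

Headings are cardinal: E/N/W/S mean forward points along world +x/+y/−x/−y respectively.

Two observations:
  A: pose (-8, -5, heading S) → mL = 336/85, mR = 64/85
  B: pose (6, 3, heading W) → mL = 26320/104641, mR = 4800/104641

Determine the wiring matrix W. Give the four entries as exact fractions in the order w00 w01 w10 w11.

1 1 1 -1

obs A: pose=(-8,-5,S) → sL=40/17, sR=8/5, mL=336/85, mR=64/85
obs B: pose=(6,3,W) → sL=40/269, sR=40/389, mL=26320/104641, mR=4800/104641
sensor matrix S = [[40/17, 8/5], [40/269, 40/389]]; det S = 7168/1778897
solve [mL_A; mL_B] = S·[w00; w01] and [mR_A; mR_B] = S·[w10; w11]:
  w00 = 1, w01 = 1, w10 = 1, w11 = -1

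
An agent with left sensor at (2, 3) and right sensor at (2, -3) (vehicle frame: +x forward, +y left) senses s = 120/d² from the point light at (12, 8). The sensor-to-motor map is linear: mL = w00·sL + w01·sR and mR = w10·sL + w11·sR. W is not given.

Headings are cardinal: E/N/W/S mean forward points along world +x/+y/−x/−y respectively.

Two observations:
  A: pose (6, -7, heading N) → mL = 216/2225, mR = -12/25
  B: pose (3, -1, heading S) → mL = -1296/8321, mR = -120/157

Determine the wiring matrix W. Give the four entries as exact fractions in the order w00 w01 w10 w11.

-1/2 1/2 -1 0

obs A: pose=(6,-7,N) → sL=12/25, sR=60/89, mL=216/2225, mR=-12/25
obs B: pose=(3,-1,S) → sL=120/157, sR=24/53, mL=-1296/8321, mR=-120/157
sensor matrix S = [[12/25, 60/89], [120/157, 24/53]]; det S = -5515776/18514225
solve [mL_A; mL_B] = S·[w00; w01] and [mR_A; mR_B] = S·[w10; w11]:
  w00 = -1/2, w01 = 1/2, w10 = -1, w11 = 0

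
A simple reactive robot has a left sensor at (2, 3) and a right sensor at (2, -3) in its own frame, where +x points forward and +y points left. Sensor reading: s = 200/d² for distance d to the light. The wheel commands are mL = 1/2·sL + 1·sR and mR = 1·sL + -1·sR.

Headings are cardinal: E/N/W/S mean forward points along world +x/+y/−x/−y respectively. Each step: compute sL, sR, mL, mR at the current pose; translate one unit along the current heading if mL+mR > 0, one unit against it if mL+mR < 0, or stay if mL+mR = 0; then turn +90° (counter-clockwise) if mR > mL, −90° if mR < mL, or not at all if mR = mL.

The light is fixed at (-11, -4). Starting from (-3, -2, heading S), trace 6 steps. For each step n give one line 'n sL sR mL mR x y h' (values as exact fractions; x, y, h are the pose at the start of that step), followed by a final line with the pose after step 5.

n=0: pose=(-3,-2,S); sL=200/121, sR=8; mL=1068/121, mR=-768/121; mL+mR=300/121 → advance +1; mR−mL=-1836/121 → turn -1·90°
n=1: pose=(-3,-3,W); sL=5, sR=50/13; mL=165/26, mR=15/13; mL+mR=15/2 → advance +1; mR−mL=-135/26 → turn -1·90°
n=2: pose=(-4,-3,N); sL=8, sR=200/109; mL=636/109, mR=672/109; mL+mR=12 → advance +1; mR−mL=36/109 → turn +1·90°
n=3: pose=(-4,-2,W); sL=100/13, sR=4; mL=102/13, mR=48/13; mL+mR=150/13 → advance +1; mR−mL=-54/13 → turn -1·90°
n=4: pose=(-5,-2,N); sL=8, sR=200/97; mL=588/97, mR=576/97; mL+mR=12 → advance +1; mR−mL=-12/97 → turn -1·90°
n=5: pose=(-5,-1,E); sL=2, sR=25/8; mL=33/8, mR=-9/8; mL+mR=3 → advance +1; mR−mL=-21/4 → turn -1·90°

0 200/121 8 1068/121 -768/121 -3 -2 S
1 5 50/13 165/26 15/13 -3 -3 W
2 8 200/109 636/109 672/109 -4 -3 N
3 100/13 4 102/13 48/13 -4 -2 W
4 8 200/97 588/97 576/97 -5 -2 N
5 2 25/8 33/8 -9/8 -5 -1 E
final -4 -1 S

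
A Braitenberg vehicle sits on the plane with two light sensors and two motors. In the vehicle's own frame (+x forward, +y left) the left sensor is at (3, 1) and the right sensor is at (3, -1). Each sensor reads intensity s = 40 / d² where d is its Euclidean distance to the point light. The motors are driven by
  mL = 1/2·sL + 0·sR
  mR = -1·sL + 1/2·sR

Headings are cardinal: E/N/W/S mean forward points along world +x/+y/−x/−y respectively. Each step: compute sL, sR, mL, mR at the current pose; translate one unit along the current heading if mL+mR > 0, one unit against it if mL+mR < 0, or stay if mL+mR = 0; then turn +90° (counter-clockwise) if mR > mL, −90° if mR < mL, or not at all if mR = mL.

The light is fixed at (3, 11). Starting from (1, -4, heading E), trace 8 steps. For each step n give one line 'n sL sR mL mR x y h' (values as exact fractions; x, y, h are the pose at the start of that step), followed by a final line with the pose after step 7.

n=0: pose=(1,-4,E); sL=40/197, sR=40/257; mL=20/197, mR=-6340/50629; mL+mR=-1200/50629 → advance -1; mR−mL=-11480/50629 → turn -1·90°
n=1: pose=(0,-4,S); sL=5/41, sR=2/17; mL=5/82, mR=-44/697; mL+mR=-3/1394 → advance -1; mR−mL=-173/1394 → turn -1·90°
n=2: pose=(0,-3,W); sL=40/261, sR=8/41; mL=20/261, mR=-596/10701; mL+mR=224/10701 → advance +1; mR−mL=-472/3567 → turn -1·90°
n=3: pose=(-1,-3,N); sL=20/73, sR=4/13; mL=10/73, mR=-114/949; mL+mR=16/949 → advance +1; mR−mL=-244/949 → turn -1·90°
n=4: pose=(-1,-2,E); sL=8/29, sR=40/197; mL=4/29, mR=-996/5713; mL+mR=-208/5713 → advance -1; mR−mL=-1784/5713 → turn -1·90°
n=5: pose=(-2,-2,S); sL=5/34, sR=10/73; mL=5/68, mR=-195/2482; mL+mR=-25/4964 → advance -1; mR−mL=-755/4964 → turn -1·90°
n=6: pose=(-2,-1,W); sL=40/233, sR=8/37; mL=20/233, mR=-548/8621; mL+mR=192/8621 → advance +1; mR−mL=-1288/8621 → turn -1·90°
n=7: pose=(-3,-1,N); sL=4/13, sR=20/53; mL=2/13, mR=-82/689; mL+mR=24/689 → advance +1; mR−mL=-188/689 → turn -1·90°

0 40/197 40/257 20/197 -6340/50629 1 -4 E
1 5/41 2/17 5/82 -44/697 0 -4 S
2 40/261 8/41 20/261 -596/10701 0 -3 W
3 20/73 4/13 10/73 -114/949 -1 -3 N
4 8/29 40/197 4/29 -996/5713 -1 -2 E
5 5/34 10/73 5/68 -195/2482 -2 -2 S
6 40/233 8/37 20/233 -548/8621 -2 -1 W
7 4/13 20/53 2/13 -82/689 -3 -1 N
final -3 0 E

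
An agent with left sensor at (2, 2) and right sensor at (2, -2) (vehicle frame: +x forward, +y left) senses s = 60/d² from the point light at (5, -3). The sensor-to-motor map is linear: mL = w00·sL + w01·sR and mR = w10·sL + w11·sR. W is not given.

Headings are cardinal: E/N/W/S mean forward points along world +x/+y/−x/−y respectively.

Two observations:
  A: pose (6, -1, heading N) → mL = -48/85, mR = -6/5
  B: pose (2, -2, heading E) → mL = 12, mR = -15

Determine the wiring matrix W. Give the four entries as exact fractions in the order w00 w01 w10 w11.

-1/2 1/2 0 -1/2

obs A: pose=(6,-1,N) → sL=60/17, sR=12/5, mL=-48/85, mR=-6/5
obs B: pose=(2,-2,E) → sL=6, sR=30, mL=12, mR=-15
sensor matrix S = [[60/17, 12/5], [6, 30]]; det S = 7776/85
solve [mL_A; mL_B] = S·[w00; w01] and [mR_A; mR_B] = S·[w10; w11]:
  w00 = -1/2, w01 = 1/2, w10 = 0, w11 = -1/2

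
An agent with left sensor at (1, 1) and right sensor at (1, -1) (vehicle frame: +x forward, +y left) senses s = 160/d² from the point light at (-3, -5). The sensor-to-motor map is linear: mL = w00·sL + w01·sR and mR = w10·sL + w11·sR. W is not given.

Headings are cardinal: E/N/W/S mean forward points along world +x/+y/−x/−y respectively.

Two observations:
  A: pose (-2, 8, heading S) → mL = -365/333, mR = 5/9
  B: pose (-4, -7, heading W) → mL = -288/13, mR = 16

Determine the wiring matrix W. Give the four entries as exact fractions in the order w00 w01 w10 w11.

-1/2 -1/2 0 1/2

obs A: pose=(-2,8,S) → sL=40/37, sR=10/9, mL=-365/333, mR=5/9
obs B: pose=(-4,-7,W) → sL=160/13, sR=32, mL=-288/13, mR=16
sensor matrix S = [[40/37, 10/9], [160/13, 32]]; det S = 90560/4329
solve [mL_A; mL_B] = S·[w00; w01] and [mR_A; mR_B] = S·[w10; w11]:
  w00 = -1/2, w01 = -1/2, w10 = 0, w11 = 1/2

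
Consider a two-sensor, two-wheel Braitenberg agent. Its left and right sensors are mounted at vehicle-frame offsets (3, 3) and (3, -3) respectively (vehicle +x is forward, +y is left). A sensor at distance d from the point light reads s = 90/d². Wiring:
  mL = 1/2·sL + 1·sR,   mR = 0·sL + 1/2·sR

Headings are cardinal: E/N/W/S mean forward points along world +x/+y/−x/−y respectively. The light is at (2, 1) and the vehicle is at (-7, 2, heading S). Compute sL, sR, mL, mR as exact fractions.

9/4 45/74 513/296 45/148

left sensor world pos  = (-4, -1); dL² = 40
right sensor world pos = (-10, -1); dR² = 148
sL = 90/40 = 9/4
sR = 90/148 = 45/74
mL = 1/2·sL + 1·sR = 513/296
mR = 0·sL + 1/2·sR = 45/148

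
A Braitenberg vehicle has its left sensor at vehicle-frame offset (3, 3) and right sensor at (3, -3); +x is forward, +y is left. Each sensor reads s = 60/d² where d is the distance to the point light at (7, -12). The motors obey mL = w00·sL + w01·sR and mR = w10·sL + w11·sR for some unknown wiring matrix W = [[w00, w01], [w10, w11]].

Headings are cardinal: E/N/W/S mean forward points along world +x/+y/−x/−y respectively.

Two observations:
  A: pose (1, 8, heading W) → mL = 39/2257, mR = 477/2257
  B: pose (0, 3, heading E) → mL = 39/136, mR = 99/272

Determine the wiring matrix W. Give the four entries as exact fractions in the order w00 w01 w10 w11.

-1/2 1 1 1/2

obs A: pose=(1,8,W) → sL=6/37, sR=6/61, mL=39/2257, mR=477/2257
obs B: pose=(0,3,E) → sL=3/17, sR=3/8, mL=39/136, mR=99/272
sensor matrix S = [[6/37, 6/61], [3/17, 3/8]]; det S = 6669/153476
solve [mL_A; mL_B] = S·[w00; w01] and [mR_A; mR_B] = S·[w10; w11]:
  w00 = -1/2, w01 = 1, w10 = 1, w11 = 1/2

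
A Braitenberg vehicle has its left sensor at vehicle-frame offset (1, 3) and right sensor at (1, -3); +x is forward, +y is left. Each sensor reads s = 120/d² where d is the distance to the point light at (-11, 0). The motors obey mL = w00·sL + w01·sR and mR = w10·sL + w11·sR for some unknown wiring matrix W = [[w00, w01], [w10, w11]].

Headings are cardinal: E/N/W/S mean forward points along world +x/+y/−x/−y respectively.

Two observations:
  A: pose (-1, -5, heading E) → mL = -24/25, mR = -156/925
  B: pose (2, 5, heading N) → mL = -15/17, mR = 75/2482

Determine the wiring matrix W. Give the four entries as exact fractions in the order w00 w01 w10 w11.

-1 0 1/2 -1

obs A: pose=(-1,-5,E) → sL=24/25, sR=24/37, mL=-24/25, mR=-156/925
obs B: pose=(2,5,N) → sL=15/17, sR=30/73, mL=-15/17, mR=75/2482
sensor matrix S = [[24/25, 24/37], [15/17, 30/73]]; det S = -40824/229585
solve [mL_A; mL_B] = S·[w00; w01] and [mR_A; mR_B] = S·[w10; w11]:
  w00 = -1, w01 = 0, w10 = 1/2, w11 = -1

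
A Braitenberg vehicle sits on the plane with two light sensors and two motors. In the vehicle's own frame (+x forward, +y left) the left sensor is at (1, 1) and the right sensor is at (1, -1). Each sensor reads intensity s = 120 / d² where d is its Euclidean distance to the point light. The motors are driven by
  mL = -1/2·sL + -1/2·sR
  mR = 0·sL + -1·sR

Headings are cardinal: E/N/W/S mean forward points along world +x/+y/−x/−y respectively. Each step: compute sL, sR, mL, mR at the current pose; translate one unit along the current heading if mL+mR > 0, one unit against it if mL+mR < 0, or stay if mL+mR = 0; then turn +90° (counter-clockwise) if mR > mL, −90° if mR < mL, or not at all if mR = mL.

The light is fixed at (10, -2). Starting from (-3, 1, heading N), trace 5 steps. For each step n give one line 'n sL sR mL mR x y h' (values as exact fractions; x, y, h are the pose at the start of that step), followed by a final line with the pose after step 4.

n=0: pose=(-3,1,N); sL=30/53, sR=3/4; mL=-279/424, mR=-3/4; mL+mR=-597/424 → advance -1; mR−mL=-39/424 → turn -1·90°
n=1: pose=(-3,0,E); sL=40/51, sR=24/29; mL=-1192/1479, mR=-24/29; mL+mR=-2416/1479 → advance -1; mR−mL=-32/1479 → turn -1·90°
n=2: pose=(-4,0,S); sL=12/17, sR=60/113; mL=-1188/1921, mR=-60/113; mL+mR=-2208/1921 → advance -1; mR−mL=168/1921 → turn +1·90°
n=3: pose=(-4,1,E); sL=24/37, sR=120/173; mL=-4296/6401, mR=-120/173; mL+mR=-8736/6401 → advance -1; mR−mL=-144/6401 → turn -1·90°
n=4: pose=(-5,1,S); sL=3/5, sR=6/13; mL=-69/130, mR=-6/13; mL+mR=-129/130 → advance -1; mR−mL=9/130 → turn +1·90°

0 30/53 3/4 -279/424 -3/4 -3 1 N
1 40/51 24/29 -1192/1479 -24/29 -3 0 E
2 12/17 60/113 -1188/1921 -60/113 -4 0 S
3 24/37 120/173 -4296/6401 -120/173 -4 1 E
4 3/5 6/13 -69/130 -6/13 -5 1 S
final -5 2 E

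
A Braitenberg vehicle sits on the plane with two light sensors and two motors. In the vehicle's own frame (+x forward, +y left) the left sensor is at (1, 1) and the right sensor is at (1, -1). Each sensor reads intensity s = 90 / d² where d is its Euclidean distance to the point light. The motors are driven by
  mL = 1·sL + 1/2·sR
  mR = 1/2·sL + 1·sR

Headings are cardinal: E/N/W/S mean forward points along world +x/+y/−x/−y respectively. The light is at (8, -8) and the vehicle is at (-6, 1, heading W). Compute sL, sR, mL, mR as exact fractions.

left sensor world pos  = (-7, 0); dL² = 289
right sensor world pos = (-7, 2); dR² = 325
sL = 90/289 = 90/289
sR = 90/325 = 18/65
mL = 1·sL + 1/2·sR = 8451/18785
mR = 1/2·sL + 1·sR = 8127/18785

90/289 18/65 8451/18785 8127/18785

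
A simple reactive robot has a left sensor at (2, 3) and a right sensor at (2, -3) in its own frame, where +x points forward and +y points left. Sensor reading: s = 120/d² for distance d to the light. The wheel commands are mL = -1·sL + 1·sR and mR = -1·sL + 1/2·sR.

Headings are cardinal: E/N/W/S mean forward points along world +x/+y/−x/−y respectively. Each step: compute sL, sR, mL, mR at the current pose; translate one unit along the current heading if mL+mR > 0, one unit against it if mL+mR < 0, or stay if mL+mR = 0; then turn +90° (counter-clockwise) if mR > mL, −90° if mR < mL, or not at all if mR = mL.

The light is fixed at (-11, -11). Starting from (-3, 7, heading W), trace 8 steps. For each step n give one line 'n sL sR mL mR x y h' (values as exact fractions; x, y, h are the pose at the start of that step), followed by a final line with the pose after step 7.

n=0: pose=(-3,7,W); sL=40/87, sR=40/159; mL=-320/1537, mR=-1540/4611; mL+mR=-2500/4611 → advance -1; mR−mL=-20/159 → turn -1·90°
n=1: pose=(-2,7,N); sL=30/109, sR=15/68; mL=-405/7412, mR=-2445/14824; mL+mR=-3255/14824 → advance -1; mR−mL=-15/136 → turn -1·90°
n=2: pose=(-2,6,E); sL=120/521, sR=120/317; mL=24480/165157, mR=-6780/165157; mL+mR=17700/165157 → advance +1; mR−mL=-60/317 → turn -1·90°
n=3: pose=(-1,6,S); sL=60/197, sR=60/137; mL=3600/26989, mR=-2310/26989; mL+mR=1290/26989 → advance +1; mR−mL=-30/137 → turn -1·90°
n=4: pose=(-1,5,W); sL=120/233, sR=24/85; mL=-4608/19805, mR=-7404/19805; mL+mR=-12012/19805 → advance -1; mR−mL=-12/85 → turn -1·90°
n=5: pose=(0,5,N); sL=30/97, sR=3/13; mL=-99/1261, mR=-489/2522; mL+mR=-687/2522 → advance -1; mR−mL=-3/26 → turn -1·90°
n=6: pose=(0,4,E); sL=120/493, sR=120/313; mL=21600/154309, mR=-7980/154309; mL+mR=13620/154309 → advance +1; mR−mL=-60/313 → turn -1·90°
n=7: pose=(1,4,S); sL=60/197, sR=12/25; mL=864/4925, mR=-318/4925; mL+mR=546/4925 → advance +1; mR−mL=-6/25 → turn -1·90°

0 40/87 40/159 -320/1537 -1540/4611 -3 7 W
1 30/109 15/68 -405/7412 -2445/14824 -2 7 N
2 120/521 120/317 24480/165157 -6780/165157 -2 6 E
3 60/197 60/137 3600/26989 -2310/26989 -1 6 S
4 120/233 24/85 -4608/19805 -7404/19805 -1 5 W
5 30/97 3/13 -99/1261 -489/2522 0 5 N
6 120/493 120/313 21600/154309 -7980/154309 0 4 E
7 60/197 12/25 864/4925 -318/4925 1 4 S
final 1 3 W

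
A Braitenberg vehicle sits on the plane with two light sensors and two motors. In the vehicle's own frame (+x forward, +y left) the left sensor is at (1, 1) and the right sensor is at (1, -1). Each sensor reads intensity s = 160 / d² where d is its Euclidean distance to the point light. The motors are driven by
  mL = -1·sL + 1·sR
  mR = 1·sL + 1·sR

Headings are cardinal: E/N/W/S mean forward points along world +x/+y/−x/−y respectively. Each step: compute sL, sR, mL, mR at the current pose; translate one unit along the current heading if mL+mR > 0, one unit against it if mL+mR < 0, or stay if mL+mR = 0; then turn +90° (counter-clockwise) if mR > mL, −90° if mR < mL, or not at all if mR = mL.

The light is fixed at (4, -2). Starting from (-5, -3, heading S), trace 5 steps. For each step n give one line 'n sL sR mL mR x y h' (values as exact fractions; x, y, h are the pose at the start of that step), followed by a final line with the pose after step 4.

0 40/17 20/13 -180/221 860/221 -5 -3 S
1 32/13 160/73 -256/949 4416/949 -5 -4 E
2 80/41 16/5 256/205 1056/205 -4 -4 N
3 32/17 160/81 128/1377 5312/1377 -4 -3 W
4 40/17 20/13 -180/221 860/221 -5 -3 S
final -5 -4 E

n=0: pose=(-5,-3,S); sL=40/17, sR=20/13; mL=-180/221, mR=860/221; mL+mR=40/13 → advance +1; mR−mL=80/17 → turn +1·90°
n=1: pose=(-5,-4,E); sL=32/13, sR=160/73; mL=-256/949, mR=4416/949; mL+mR=320/73 → advance +1; mR−mL=64/13 → turn +1·90°
n=2: pose=(-4,-4,N); sL=80/41, sR=16/5; mL=256/205, mR=1056/205; mL+mR=32/5 → advance +1; mR−mL=160/41 → turn +1·90°
n=3: pose=(-4,-3,W); sL=32/17, sR=160/81; mL=128/1377, mR=5312/1377; mL+mR=320/81 → advance +1; mR−mL=64/17 → turn +1·90°
n=4: pose=(-5,-3,S); sL=40/17, sR=20/13; mL=-180/221, mR=860/221; mL+mR=40/13 → advance +1; mR−mL=80/17 → turn +1·90°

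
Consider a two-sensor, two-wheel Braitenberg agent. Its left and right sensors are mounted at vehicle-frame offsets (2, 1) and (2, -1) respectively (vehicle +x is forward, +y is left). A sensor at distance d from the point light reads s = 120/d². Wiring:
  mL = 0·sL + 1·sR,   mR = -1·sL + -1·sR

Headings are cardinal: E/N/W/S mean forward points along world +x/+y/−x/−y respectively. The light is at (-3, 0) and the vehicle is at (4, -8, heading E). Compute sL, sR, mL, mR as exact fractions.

left sensor world pos  = (6, -7); dL² = 130
right sensor world pos = (6, -9); dR² = 162
sL = 120/130 = 12/13
sR = 120/162 = 20/27
mL = 0·sL + 1·sR = 20/27
mR = -1·sL + -1·sR = -584/351

12/13 20/27 20/27 -584/351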